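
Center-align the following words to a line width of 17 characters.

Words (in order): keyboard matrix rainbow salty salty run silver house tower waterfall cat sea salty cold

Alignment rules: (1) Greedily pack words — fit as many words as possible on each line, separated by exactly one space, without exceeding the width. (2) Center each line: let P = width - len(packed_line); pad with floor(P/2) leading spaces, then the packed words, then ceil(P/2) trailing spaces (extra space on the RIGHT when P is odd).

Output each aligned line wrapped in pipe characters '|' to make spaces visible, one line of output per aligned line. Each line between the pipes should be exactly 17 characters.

Line 1: ['keyboard', 'matrix'] (min_width=15, slack=2)
Line 2: ['rainbow', 'salty'] (min_width=13, slack=4)
Line 3: ['salty', 'run', 'silver'] (min_width=16, slack=1)
Line 4: ['house', 'tower'] (min_width=11, slack=6)
Line 5: ['waterfall', 'cat', 'sea'] (min_width=17, slack=0)
Line 6: ['salty', 'cold'] (min_width=10, slack=7)

Answer: | keyboard matrix |
|  rainbow salty  |
|salty run silver |
|   house tower   |
|waterfall cat sea|
|   salty cold    |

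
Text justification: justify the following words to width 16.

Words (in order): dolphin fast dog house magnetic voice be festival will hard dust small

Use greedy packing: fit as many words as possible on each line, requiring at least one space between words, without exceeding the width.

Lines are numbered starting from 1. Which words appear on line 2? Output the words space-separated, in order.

Answer: house magnetic

Derivation:
Line 1: ['dolphin', 'fast', 'dog'] (min_width=16, slack=0)
Line 2: ['house', 'magnetic'] (min_width=14, slack=2)
Line 3: ['voice', 'be'] (min_width=8, slack=8)
Line 4: ['festival', 'will'] (min_width=13, slack=3)
Line 5: ['hard', 'dust', 'small'] (min_width=15, slack=1)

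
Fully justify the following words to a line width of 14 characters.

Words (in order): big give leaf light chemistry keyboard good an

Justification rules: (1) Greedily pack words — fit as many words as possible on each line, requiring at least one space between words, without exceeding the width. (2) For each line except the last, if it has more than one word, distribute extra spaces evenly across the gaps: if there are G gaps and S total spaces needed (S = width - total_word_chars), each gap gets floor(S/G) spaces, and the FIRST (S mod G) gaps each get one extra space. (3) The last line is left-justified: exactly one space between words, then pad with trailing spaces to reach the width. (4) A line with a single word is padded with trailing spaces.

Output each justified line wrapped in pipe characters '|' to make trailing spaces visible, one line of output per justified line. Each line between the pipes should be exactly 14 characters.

Line 1: ['big', 'give', 'leaf'] (min_width=13, slack=1)
Line 2: ['light'] (min_width=5, slack=9)
Line 3: ['chemistry'] (min_width=9, slack=5)
Line 4: ['keyboard', 'good'] (min_width=13, slack=1)
Line 5: ['an'] (min_width=2, slack=12)

Answer: |big  give leaf|
|light         |
|chemistry     |
|keyboard  good|
|an            |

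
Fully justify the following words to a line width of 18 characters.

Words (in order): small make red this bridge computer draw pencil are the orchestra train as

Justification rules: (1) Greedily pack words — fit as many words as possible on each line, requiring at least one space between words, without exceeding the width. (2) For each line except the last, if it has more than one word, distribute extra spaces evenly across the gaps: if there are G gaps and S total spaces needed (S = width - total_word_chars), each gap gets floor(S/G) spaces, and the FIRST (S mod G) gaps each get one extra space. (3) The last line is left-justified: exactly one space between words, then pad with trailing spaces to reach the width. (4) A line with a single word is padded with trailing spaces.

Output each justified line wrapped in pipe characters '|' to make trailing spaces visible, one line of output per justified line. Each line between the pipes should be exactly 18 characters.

Answer: |small   make   red|
|this        bridge|
|computer      draw|
|pencil   are   the|
|orchestra train as|

Derivation:
Line 1: ['small', 'make', 'red'] (min_width=14, slack=4)
Line 2: ['this', 'bridge'] (min_width=11, slack=7)
Line 3: ['computer', 'draw'] (min_width=13, slack=5)
Line 4: ['pencil', 'are', 'the'] (min_width=14, slack=4)
Line 5: ['orchestra', 'train', 'as'] (min_width=18, slack=0)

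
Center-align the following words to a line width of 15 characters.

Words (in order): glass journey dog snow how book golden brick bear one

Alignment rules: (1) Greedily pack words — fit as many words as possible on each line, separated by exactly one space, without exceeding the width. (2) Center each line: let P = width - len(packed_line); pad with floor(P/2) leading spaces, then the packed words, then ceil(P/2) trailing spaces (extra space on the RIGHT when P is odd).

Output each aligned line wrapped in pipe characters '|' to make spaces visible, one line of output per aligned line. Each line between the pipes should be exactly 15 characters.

Answer: | glass journey |
| dog snow how  |
|  book golden  |
|brick bear one |

Derivation:
Line 1: ['glass', 'journey'] (min_width=13, slack=2)
Line 2: ['dog', 'snow', 'how'] (min_width=12, slack=3)
Line 3: ['book', 'golden'] (min_width=11, slack=4)
Line 4: ['brick', 'bear', 'one'] (min_width=14, slack=1)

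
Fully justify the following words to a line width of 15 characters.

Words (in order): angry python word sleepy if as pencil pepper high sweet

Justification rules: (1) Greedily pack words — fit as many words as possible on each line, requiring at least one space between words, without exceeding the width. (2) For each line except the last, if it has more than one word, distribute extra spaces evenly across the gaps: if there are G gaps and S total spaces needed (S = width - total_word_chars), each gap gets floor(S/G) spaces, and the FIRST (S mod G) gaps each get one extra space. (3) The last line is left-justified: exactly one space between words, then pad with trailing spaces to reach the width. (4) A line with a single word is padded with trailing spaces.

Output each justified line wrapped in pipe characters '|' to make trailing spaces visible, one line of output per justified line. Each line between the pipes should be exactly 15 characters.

Line 1: ['angry', 'python'] (min_width=12, slack=3)
Line 2: ['word', 'sleepy', 'if'] (min_width=14, slack=1)
Line 3: ['as', 'pencil'] (min_width=9, slack=6)
Line 4: ['pepper', 'high'] (min_width=11, slack=4)
Line 5: ['sweet'] (min_width=5, slack=10)

Answer: |angry    python|
|word  sleepy if|
|as       pencil|
|pepper     high|
|sweet          |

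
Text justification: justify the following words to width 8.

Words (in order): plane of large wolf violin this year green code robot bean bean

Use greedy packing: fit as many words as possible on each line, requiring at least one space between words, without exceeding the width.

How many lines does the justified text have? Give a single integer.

Answer: 11

Derivation:
Line 1: ['plane', 'of'] (min_width=8, slack=0)
Line 2: ['large'] (min_width=5, slack=3)
Line 3: ['wolf'] (min_width=4, slack=4)
Line 4: ['violin'] (min_width=6, slack=2)
Line 5: ['this'] (min_width=4, slack=4)
Line 6: ['year'] (min_width=4, slack=4)
Line 7: ['green'] (min_width=5, slack=3)
Line 8: ['code'] (min_width=4, slack=4)
Line 9: ['robot'] (min_width=5, slack=3)
Line 10: ['bean'] (min_width=4, slack=4)
Line 11: ['bean'] (min_width=4, slack=4)
Total lines: 11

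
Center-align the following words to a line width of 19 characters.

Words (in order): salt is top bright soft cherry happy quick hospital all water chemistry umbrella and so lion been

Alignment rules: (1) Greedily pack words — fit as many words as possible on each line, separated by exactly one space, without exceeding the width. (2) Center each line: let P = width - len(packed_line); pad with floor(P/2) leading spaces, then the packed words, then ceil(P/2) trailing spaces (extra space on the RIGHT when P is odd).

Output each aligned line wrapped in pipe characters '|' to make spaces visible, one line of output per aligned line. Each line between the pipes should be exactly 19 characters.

Answer: |salt is top bright |
| soft cherry happy |
|quick hospital all |
|  water chemistry  |
|  umbrella and so  |
|     lion been     |

Derivation:
Line 1: ['salt', 'is', 'top', 'bright'] (min_width=18, slack=1)
Line 2: ['soft', 'cherry', 'happy'] (min_width=17, slack=2)
Line 3: ['quick', 'hospital', 'all'] (min_width=18, slack=1)
Line 4: ['water', 'chemistry'] (min_width=15, slack=4)
Line 5: ['umbrella', 'and', 'so'] (min_width=15, slack=4)
Line 6: ['lion', 'been'] (min_width=9, slack=10)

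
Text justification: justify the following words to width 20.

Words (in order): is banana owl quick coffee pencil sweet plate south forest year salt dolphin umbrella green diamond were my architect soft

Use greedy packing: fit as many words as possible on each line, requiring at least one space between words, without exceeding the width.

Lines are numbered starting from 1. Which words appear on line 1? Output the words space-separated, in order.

Line 1: ['is', 'banana', 'owl', 'quick'] (min_width=19, slack=1)
Line 2: ['coffee', 'pencil', 'sweet'] (min_width=19, slack=1)
Line 3: ['plate', 'south', 'forest'] (min_width=18, slack=2)
Line 4: ['year', 'salt', 'dolphin'] (min_width=17, slack=3)
Line 5: ['umbrella', 'green'] (min_width=14, slack=6)
Line 6: ['diamond', 'were', 'my'] (min_width=15, slack=5)
Line 7: ['architect', 'soft'] (min_width=14, slack=6)

Answer: is banana owl quick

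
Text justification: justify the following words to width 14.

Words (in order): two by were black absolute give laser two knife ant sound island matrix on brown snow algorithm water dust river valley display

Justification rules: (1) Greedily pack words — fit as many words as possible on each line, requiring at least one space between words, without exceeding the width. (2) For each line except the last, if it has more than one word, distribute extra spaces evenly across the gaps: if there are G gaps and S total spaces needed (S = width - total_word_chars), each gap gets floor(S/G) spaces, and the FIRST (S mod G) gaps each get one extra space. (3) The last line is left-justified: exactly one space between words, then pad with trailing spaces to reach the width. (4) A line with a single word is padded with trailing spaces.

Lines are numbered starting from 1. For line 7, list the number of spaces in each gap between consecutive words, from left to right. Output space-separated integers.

Answer: 5

Derivation:
Line 1: ['two', 'by', 'were'] (min_width=11, slack=3)
Line 2: ['black', 'absolute'] (min_width=14, slack=0)
Line 3: ['give', 'laser', 'two'] (min_width=14, slack=0)
Line 4: ['knife', 'ant'] (min_width=9, slack=5)
Line 5: ['sound', 'island'] (min_width=12, slack=2)
Line 6: ['matrix', 'on'] (min_width=9, slack=5)
Line 7: ['brown', 'snow'] (min_width=10, slack=4)
Line 8: ['algorithm'] (min_width=9, slack=5)
Line 9: ['water', 'dust'] (min_width=10, slack=4)
Line 10: ['river', 'valley'] (min_width=12, slack=2)
Line 11: ['display'] (min_width=7, slack=7)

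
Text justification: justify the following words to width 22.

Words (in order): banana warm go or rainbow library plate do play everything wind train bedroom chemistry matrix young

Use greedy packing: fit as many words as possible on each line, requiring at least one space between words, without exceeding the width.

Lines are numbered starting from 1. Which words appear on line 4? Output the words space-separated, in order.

Line 1: ['banana', 'warm', 'go', 'or'] (min_width=17, slack=5)
Line 2: ['rainbow', 'library', 'plate'] (min_width=21, slack=1)
Line 3: ['do', 'play', 'everything'] (min_width=18, slack=4)
Line 4: ['wind', 'train', 'bedroom'] (min_width=18, slack=4)
Line 5: ['chemistry', 'matrix', 'young'] (min_width=22, slack=0)

Answer: wind train bedroom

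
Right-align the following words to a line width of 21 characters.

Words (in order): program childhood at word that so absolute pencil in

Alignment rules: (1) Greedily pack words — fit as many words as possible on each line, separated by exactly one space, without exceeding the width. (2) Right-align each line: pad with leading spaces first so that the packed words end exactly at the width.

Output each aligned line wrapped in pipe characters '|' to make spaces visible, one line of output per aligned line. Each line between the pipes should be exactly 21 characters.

Line 1: ['program', 'childhood', 'at'] (min_width=20, slack=1)
Line 2: ['word', 'that', 'so', 'absolute'] (min_width=21, slack=0)
Line 3: ['pencil', 'in'] (min_width=9, slack=12)

Answer: | program childhood at|
|word that so absolute|
|            pencil in|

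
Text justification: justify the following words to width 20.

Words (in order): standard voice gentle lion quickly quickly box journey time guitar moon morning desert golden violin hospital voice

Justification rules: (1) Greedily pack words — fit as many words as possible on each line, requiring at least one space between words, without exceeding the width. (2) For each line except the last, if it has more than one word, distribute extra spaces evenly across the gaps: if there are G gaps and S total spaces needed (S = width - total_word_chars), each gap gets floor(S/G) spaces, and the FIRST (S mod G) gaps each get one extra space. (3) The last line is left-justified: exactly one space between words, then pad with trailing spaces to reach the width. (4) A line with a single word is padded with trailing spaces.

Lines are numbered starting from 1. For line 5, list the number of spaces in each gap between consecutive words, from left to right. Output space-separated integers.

Answer: 7

Derivation:
Line 1: ['standard', 'voice'] (min_width=14, slack=6)
Line 2: ['gentle', 'lion', 'quickly'] (min_width=19, slack=1)
Line 3: ['quickly', 'box', 'journey'] (min_width=19, slack=1)
Line 4: ['time', 'guitar', 'moon'] (min_width=16, slack=4)
Line 5: ['morning', 'desert'] (min_width=14, slack=6)
Line 6: ['golden', 'violin'] (min_width=13, slack=7)
Line 7: ['hospital', 'voice'] (min_width=14, slack=6)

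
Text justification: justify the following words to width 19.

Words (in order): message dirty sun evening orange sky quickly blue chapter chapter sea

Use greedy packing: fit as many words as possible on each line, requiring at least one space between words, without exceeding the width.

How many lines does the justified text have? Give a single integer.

Answer: 4

Derivation:
Line 1: ['message', 'dirty', 'sun'] (min_width=17, slack=2)
Line 2: ['evening', 'orange', 'sky'] (min_width=18, slack=1)
Line 3: ['quickly', 'blue'] (min_width=12, slack=7)
Line 4: ['chapter', 'chapter', 'sea'] (min_width=19, slack=0)
Total lines: 4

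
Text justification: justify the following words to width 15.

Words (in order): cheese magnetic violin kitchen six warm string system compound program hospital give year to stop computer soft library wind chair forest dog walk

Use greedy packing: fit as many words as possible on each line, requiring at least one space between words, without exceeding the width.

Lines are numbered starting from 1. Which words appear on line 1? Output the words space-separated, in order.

Line 1: ['cheese', 'magnetic'] (min_width=15, slack=0)
Line 2: ['violin', 'kitchen'] (min_width=14, slack=1)
Line 3: ['six', 'warm', 'string'] (min_width=15, slack=0)
Line 4: ['system', 'compound'] (min_width=15, slack=0)
Line 5: ['program'] (min_width=7, slack=8)
Line 6: ['hospital', 'give'] (min_width=13, slack=2)
Line 7: ['year', 'to', 'stop'] (min_width=12, slack=3)
Line 8: ['computer', 'soft'] (min_width=13, slack=2)
Line 9: ['library', 'wind'] (min_width=12, slack=3)
Line 10: ['chair', 'forest'] (min_width=12, slack=3)
Line 11: ['dog', 'walk'] (min_width=8, slack=7)

Answer: cheese magnetic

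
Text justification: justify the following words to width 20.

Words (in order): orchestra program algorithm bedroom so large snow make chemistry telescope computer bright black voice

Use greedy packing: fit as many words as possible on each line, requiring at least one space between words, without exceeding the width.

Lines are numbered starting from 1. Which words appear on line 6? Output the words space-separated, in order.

Line 1: ['orchestra', 'program'] (min_width=17, slack=3)
Line 2: ['algorithm', 'bedroom', 'so'] (min_width=20, slack=0)
Line 3: ['large', 'snow', 'make'] (min_width=15, slack=5)
Line 4: ['chemistry', 'telescope'] (min_width=19, slack=1)
Line 5: ['computer', 'bright'] (min_width=15, slack=5)
Line 6: ['black', 'voice'] (min_width=11, slack=9)

Answer: black voice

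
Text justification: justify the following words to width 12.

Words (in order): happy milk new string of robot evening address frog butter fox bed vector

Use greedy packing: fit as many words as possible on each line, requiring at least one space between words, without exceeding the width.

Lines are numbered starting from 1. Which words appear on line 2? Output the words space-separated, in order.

Answer: new string

Derivation:
Line 1: ['happy', 'milk'] (min_width=10, slack=2)
Line 2: ['new', 'string'] (min_width=10, slack=2)
Line 3: ['of', 'robot'] (min_width=8, slack=4)
Line 4: ['evening'] (min_width=7, slack=5)
Line 5: ['address', 'frog'] (min_width=12, slack=0)
Line 6: ['butter', 'fox'] (min_width=10, slack=2)
Line 7: ['bed', 'vector'] (min_width=10, slack=2)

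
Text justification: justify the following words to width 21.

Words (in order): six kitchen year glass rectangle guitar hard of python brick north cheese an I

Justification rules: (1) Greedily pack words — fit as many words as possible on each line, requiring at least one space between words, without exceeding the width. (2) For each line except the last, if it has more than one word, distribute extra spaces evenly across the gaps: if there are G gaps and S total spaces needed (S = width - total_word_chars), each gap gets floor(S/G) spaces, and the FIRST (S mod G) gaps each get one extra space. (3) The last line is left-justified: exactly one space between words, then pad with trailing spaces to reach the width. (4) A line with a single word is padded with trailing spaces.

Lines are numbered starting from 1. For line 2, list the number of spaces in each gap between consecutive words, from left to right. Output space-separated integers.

Line 1: ['six', 'kitchen', 'year'] (min_width=16, slack=5)
Line 2: ['glass', 'rectangle'] (min_width=15, slack=6)
Line 3: ['guitar', 'hard', 'of', 'python'] (min_width=21, slack=0)
Line 4: ['brick', 'north', 'cheese', 'an'] (min_width=21, slack=0)
Line 5: ['I'] (min_width=1, slack=20)

Answer: 7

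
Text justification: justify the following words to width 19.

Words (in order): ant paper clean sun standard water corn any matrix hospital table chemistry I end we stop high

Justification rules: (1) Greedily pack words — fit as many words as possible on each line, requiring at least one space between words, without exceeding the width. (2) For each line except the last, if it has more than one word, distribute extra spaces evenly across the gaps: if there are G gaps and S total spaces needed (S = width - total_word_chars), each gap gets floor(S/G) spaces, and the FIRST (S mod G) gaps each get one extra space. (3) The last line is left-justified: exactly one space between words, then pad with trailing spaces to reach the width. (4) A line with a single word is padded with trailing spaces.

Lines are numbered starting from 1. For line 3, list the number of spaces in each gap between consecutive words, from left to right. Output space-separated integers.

Line 1: ['ant', 'paper', 'clean', 'sun'] (min_width=19, slack=0)
Line 2: ['standard', 'water', 'corn'] (min_width=19, slack=0)
Line 3: ['any', 'matrix', 'hospital'] (min_width=19, slack=0)
Line 4: ['table', 'chemistry', 'I'] (min_width=17, slack=2)
Line 5: ['end', 'we', 'stop', 'high'] (min_width=16, slack=3)

Answer: 1 1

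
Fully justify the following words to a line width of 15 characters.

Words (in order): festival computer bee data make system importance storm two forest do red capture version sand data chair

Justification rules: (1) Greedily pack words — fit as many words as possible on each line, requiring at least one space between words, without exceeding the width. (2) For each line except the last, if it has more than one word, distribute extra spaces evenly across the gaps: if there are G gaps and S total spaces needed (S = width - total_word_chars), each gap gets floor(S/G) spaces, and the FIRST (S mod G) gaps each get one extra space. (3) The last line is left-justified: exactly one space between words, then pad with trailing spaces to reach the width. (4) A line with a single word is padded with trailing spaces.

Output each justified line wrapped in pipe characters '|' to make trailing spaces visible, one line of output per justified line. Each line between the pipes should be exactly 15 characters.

Line 1: ['festival'] (min_width=8, slack=7)
Line 2: ['computer', 'bee'] (min_width=12, slack=3)
Line 3: ['data', 'make'] (min_width=9, slack=6)
Line 4: ['system'] (min_width=6, slack=9)
Line 5: ['importance'] (min_width=10, slack=5)
Line 6: ['storm', 'two'] (min_width=9, slack=6)
Line 7: ['forest', 'do', 'red'] (min_width=13, slack=2)
Line 8: ['capture', 'version'] (min_width=15, slack=0)
Line 9: ['sand', 'data', 'chair'] (min_width=15, slack=0)

Answer: |festival       |
|computer    bee|
|data       make|
|system         |
|importance     |
|storm       two|
|forest  do  red|
|capture version|
|sand data chair|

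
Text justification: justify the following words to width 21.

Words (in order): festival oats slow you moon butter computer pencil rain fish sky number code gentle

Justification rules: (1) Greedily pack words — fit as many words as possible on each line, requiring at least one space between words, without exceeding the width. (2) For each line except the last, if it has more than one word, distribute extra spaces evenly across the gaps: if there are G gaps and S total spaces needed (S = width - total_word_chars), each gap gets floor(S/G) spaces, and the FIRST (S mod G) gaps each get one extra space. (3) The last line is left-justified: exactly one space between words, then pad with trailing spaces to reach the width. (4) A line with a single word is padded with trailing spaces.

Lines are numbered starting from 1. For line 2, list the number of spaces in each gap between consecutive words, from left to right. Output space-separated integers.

Line 1: ['festival', 'oats', 'slow'] (min_width=18, slack=3)
Line 2: ['you', 'moon', 'butter'] (min_width=15, slack=6)
Line 3: ['computer', 'pencil', 'rain'] (min_width=20, slack=1)
Line 4: ['fish', 'sky', 'number', 'code'] (min_width=20, slack=1)
Line 5: ['gentle'] (min_width=6, slack=15)

Answer: 4 4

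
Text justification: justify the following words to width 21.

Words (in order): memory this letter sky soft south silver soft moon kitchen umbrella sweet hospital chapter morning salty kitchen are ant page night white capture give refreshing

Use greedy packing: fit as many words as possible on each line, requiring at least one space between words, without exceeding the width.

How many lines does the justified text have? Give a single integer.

Line 1: ['memory', 'this', 'letter'] (min_width=18, slack=3)
Line 2: ['sky', 'soft', 'south', 'silver'] (min_width=21, slack=0)
Line 3: ['soft', 'moon', 'kitchen'] (min_width=17, slack=4)
Line 4: ['umbrella', 'sweet'] (min_width=14, slack=7)
Line 5: ['hospital', 'chapter'] (min_width=16, slack=5)
Line 6: ['morning', 'salty', 'kitchen'] (min_width=21, slack=0)
Line 7: ['are', 'ant', 'page', 'night'] (min_width=18, slack=3)
Line 8: ['white', 'capture', 'give'] (min_width=18, slack=3)
Line 9: ['refreshing'] (min_width=10, slack=11)
Total lines: 9

Answer: 9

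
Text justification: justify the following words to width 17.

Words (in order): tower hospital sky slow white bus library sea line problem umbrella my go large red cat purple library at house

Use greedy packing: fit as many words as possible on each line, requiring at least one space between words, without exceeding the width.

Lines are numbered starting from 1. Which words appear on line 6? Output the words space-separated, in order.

Line 1: ['tower', 'hospital'] (min_width=14, slack=3)
Line 2: ['sky', 'slow', 'white'] (min_width=14, slack=3)
Line 3: ['bus', 'library', 'sea'] (min_width=15, slack=2)
Line 4: ['line', 'problem'] (min_width=12, slack=5)
Line 5: ['umbrella', 'my', 'go'] (min_width=14, slack=3)
Line 6: ['large', 'red', 'cat'] (min_width=13, slack=4)
Line 7: ['purple', 'library', 'at'] (min_width=17, slack=0)
Line 8: ['house'] (min_width=5, slack=12)

Answer: large red cat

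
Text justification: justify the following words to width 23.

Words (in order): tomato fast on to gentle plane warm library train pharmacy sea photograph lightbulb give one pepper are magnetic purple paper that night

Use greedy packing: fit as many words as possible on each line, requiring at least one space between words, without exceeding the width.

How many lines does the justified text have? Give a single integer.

Answer: 7

Derivation:
Line 1: ['tomato', 'fast', 'on', 'to'] (min_width=17, slack=6)
Line 2: ['gentle', 'plane', 'warm'] (min_width=17, slack=6)
Line 3: ['library', 'train', 'pharmacy'] (min_width=22, slack=1)
Line 4: ['sea', 'photograph'] (min_width=14, slack=9)
Line 5: ['lightbulb', 'give', 'one'] (min_width=18, slack=5)
Line 6: ['pepper', 'are', 'magnetic'] (min_width=19, slack=4)
Line 7: ['purple', 'paper', 'that', 'night'] (min_width=23, slack=0)
Total lines: 7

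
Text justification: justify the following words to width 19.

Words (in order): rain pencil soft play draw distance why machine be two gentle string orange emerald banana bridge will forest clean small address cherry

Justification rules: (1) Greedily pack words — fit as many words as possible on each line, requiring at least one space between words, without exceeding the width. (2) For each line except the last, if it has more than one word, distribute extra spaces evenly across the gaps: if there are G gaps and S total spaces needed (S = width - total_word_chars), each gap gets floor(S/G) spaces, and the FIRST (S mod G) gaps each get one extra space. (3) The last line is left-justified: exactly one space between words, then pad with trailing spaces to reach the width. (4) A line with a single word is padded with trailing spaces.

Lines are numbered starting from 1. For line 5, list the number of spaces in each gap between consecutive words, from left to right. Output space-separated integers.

Answer: 6

Derivation:
Line 1: ['rain', 'pencil', 'soft'] (min_width=16, slack=3)
Line 2: ['play', 'draw', 'distance'] (min_width=18, slack=1)
Line 3: ['why', 'machine', 'be', 'two'] (min_width=18, slack=1)
Line 4: ['gentle', 'string'] (min_width=13, slack=6)
Line 5: ['orange', 'emerald'] (min_width=14, slack=5)
Line 6: ['banana', 'bridge', 'will'] (min_width=18, slack=1)
Line 7: ['forest', 'clean', 'small'] (min_width=18, slack=1)
Line 8: ['address', 'cherry'] (min_width=14, slack=5)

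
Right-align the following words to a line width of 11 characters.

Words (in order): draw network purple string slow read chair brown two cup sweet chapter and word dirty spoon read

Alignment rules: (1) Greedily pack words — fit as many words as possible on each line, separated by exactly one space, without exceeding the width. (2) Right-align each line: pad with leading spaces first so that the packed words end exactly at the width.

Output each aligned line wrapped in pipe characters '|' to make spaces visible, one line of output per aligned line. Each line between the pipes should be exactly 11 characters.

Line 1: ['draw'] (min_width=4, slack=7)
Line 2: ['network'] (min_width=7, slack=4)
Line 3: ['purple'] (min_width=6, slack=5)
Line 4: ['string', 'slow'] (min_width=11, slack=0)
Line 5: ['read', 'chair'] (min_width=10, slack=1)
Line 6: ['brown', 'two'] (min_width=9, slack=2)
Line 7: ['cup', 'sweet'] (min_width=9, slack=2)
Line 8: ['chapter', 'and'] (min_width=11, slack=0)
Line 9: ['word', 'dirty'] (min_width=10, slack=1)
Line 10: ['spoon', 'read'] (min_width=10, slack=1)

Answer: |       draw|
|    network|
|     purple|
|string slow|
| read chair|
|  brown two|
|  cup sweet|
|chapter and|
| word dirty|
| spoon read|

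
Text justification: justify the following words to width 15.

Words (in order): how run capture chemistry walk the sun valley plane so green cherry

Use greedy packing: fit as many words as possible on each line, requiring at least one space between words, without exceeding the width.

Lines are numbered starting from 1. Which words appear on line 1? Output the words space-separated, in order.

Answer: how run capture

Derivation:
Line 1: ['how', 'run', 'capture'] (min_width=15, slack=0)
Line 2: ['chemistry', 'walk'] (min_width=14, slack=1)
Line 3: ['the', 'sun', 'valley'] (min_width=14, slack=1)
Line 4: ['plane', 'so', 'green'] (min_width=14, slack=1)
Line 5: ['cherry'] (min_width=6, slack=9)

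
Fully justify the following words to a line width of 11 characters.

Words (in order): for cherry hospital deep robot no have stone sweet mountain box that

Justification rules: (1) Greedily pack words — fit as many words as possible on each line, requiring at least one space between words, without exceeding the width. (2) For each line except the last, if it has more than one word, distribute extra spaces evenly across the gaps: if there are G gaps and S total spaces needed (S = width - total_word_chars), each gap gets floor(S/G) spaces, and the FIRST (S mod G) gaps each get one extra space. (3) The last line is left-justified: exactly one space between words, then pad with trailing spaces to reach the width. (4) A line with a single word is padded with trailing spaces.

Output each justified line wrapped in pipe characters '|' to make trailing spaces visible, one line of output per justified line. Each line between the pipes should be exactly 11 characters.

Answer: |for  cherry|
|hospital   |
|deep  robot|
|no     have|
|stone sweet|
|mountain   |
|box that   |

Derivation:
Line 1: ['for', 'cherry'] (min_width=10, slack=1)
Line 2: ['hospital'] (min_width=8, slack=3)
Line 3: ['deep', 'robot'] (min_width=10, slack=1)
Line 4: ['no', 'have'] (min_width=7, slack=4)
Line 5: ['stone', 'sweet'] (min_width=11, slack=0)
Line 6: ['mountain'] (min_width=8, slack=3)
Line 7: ['box', 'that'] (min_width=8, slack=3)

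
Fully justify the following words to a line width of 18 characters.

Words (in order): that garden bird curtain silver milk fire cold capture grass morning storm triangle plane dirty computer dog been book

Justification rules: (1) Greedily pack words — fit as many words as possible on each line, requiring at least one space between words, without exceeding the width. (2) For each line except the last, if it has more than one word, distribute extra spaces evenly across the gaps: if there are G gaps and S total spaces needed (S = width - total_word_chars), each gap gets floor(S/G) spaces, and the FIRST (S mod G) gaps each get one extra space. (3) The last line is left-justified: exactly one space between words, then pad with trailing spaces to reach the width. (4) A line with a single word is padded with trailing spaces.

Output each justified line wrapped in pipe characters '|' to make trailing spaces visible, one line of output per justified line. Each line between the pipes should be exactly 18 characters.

Line 1: ['that', 'garden', 'bird'] (min_width=16, slack=2)
Line 2: ['curtain', 'silver'] (min_width=14, slack=4)
Line 3: ['milk', 'fire', 'cold'] (min_width=14, slack=4)
Line 4: ['capture', 'grass'] (min_width=13, slack=5)
Line 5: ['morning', 'storm'] (min_width=13, slack=5)
Line 6: ['triangle', 'plane'] (min_width=14, slack=4)
Line 7: ['dirty', 'computer', 'dog'] (min_width=18, slack=0)
Line 8: ['been', 'book'] (min_width=9, slack=9)

Answer: |that  garden  bird|
|curtain     silver|
|milk   fire   cold|
|capture      grass|
|morning      storm|
|triangle     plane|
|dirty computer dog|
|been book         |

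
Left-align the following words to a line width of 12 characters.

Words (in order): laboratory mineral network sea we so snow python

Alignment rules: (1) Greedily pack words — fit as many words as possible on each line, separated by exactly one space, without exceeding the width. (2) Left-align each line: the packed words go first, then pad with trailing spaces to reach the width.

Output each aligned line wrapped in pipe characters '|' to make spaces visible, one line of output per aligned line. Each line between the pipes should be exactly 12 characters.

Line 1: ['laboratory'] (min_width=10, slack=2)
Line 2: ['mineral'] (min_width=7, slack=5)
Line 3: ['network', 'sea'] (min_width=11, slack=1)
Line 4: ['we', 'so', 'snow'] (min_width=10, slack=2)
Line 5: ['python'] (min_width=6, slack=6)

Answer: |laboratory  |
|mineral     |
|network sea |
|we so snow  |
|python      |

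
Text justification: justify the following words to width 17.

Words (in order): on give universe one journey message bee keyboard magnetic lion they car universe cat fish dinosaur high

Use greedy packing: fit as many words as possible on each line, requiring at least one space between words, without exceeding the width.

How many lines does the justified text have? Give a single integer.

Line 1: ['on', 'give', 'universe'] (min_width=16, slack=1)
Line 2: ['one', 'journey'] (min_width=11, slack=6)
Line 3: ['message', 'bee'] (min_width=11, slack=6)
Line 4: ['keyboard', 'magnetic'] (min_width=17, slack=0)
Line 5: ['lion', 'they', 'car'] (min_width=13, slack=4)
Line 6: ['universe', 'cat', 'fish'] (min_width=17, slack=0)
Line 7: ['dinosaur', 'high'] (min_width=13, slack=4)
Total lines: 7

Answer: 7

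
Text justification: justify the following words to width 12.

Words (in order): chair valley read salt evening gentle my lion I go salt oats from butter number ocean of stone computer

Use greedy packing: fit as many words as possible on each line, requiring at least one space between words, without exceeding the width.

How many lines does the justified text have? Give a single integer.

Line 1: ['chair', 'valley'] (min_width=12, slack=0)
Line 2: ['read', 'salt'] (min_width=9, slack=3)
Line 3: ['evening'] (min_width=7, slack=5)
Line 4: ['gentle', 'my'] (min_width=9, slack=3)
Line 5: ['lion', 'I', 'go'] (min_width=9, slack=3)
Line 6: ['salt', 'oats'] (min_width=9, slack=3)
Line 7: ['from', 'butter'] (min_width=11, slack=1)
Line 8: ['number', 'ocean'] (min_width=12, slack=0)
Line 9: ['of', 'stone'] (min_width=8, slack=4)
Line 10: ['computer'] (min_width=8, slack=4)
Total lines: 10

Answer: 10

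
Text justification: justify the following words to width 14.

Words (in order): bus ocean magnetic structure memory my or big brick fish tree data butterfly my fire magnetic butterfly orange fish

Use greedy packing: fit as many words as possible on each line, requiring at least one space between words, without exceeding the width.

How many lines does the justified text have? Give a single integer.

Line 1: ['bus', 'ocean'] (min_width=9, slack=5)
Line 2: ['magnetic'] (min_width=8, slack=6)
Line 3: ['structure'] (min_width=9, slack=5)
Line 4: ['memory', 'my', 'or'] (min_width=12, slack=2)
Line 5: ['big', 'brick', 'fish'] (min_width=14, slack=0)
Line 6: ['tree', 'data'] (min_width=9, slack=5)
Line 7: ['butterfly', 'my'] (min_width=12, slack=2)
Line 8: ['fire', 'magnetic'] (min_width=13, slack=1)
Line 9: ['butterfly'] (min_width=9, slack=5)
Line 10: ['orange', 'fish'] (min_width=11, slack=3)
Total lines: 10

Answer: 10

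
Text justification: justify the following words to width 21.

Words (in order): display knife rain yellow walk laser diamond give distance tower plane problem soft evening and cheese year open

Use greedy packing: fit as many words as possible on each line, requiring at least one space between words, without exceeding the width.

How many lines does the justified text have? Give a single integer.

Line 1: ['display', 'knife', 'rain'] (min_width=18, slack=3)
Line 2: ['yellow', 'walk', 'laser'] (min_width=17, slack=4)
Line 3: ['diamond', 'give', 'distance'] (min_width=21, slack=0)
Line 4: ['tower', 'plane', 'problem'] (min_width=19, slack=2)
Line 5: ['soft', 'evening', 'and'] (min_width=16, slack=5)
Line 6: ['cheese', 'year', 'open'] (min_width=16, slack=5)
Total lines: 6

Answer: 6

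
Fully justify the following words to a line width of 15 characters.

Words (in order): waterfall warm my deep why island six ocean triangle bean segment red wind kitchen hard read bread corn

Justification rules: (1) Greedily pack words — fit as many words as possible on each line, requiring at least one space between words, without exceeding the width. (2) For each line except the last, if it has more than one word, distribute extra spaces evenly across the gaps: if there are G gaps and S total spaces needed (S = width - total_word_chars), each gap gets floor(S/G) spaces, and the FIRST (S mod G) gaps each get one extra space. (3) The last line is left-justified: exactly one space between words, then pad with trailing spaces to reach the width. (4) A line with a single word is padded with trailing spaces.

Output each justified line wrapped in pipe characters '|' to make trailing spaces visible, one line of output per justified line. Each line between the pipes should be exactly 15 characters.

Answer: |waterfall  warm|
|my   deep   why|
|island      six|
|ocean  triangle|
|bean    segment|
|red        wind|
|kitchen    hard|
|read bread corn|

Derivation:
Line 1: ['waterfall', 'warm'] (min_width=14, slack=1)
Line 2: ['my', 'deep', 'why'] (min_width=11, slack=4)
Line 3: ['island', 'six'] (min_width=10, slack=5)
Line 4: ['ocean', 'triangle'] (min_width=14, slack=1)
Line 5: ['bean', 'segment'] (min_width=12, slack=3)
Line 6: ['red', 'wind'] (min_width=8, slack=7)
Line 7: ['kitchen', 'hard'] (min_width=12, slack=3)
Line 8: ['read', 'bread', 'corn'] (min_width=15, slack=0)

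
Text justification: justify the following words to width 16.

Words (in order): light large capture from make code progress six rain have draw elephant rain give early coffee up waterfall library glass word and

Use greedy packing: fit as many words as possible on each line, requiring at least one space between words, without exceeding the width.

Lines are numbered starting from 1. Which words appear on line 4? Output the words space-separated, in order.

Answer: progress six

Derivation:
Line 1: ['light', 'large'] (min_width=11, slack=5)
Line 2: ['capture', 'from'] (min_width=12, slack=4)
Line 3: ['make', 'code'] (min_width=9, slack=7)
Line 4: ['progress', 'six'] (min_width=12, slack=4)
Line 5: ['rain', 'have', 'draw'] (min_width=14, slack=2)
Line 6: ['elephant', 'rain'] (min_width=13, slack=3)
Line 7: ['give', 'early'] (min_width=10, slack=6)
Line 8: ['coffee', 'up'] (min_width=9, slack=7)
Line 9: ['waterfall'] (min_width=9, slack=7)
Line 10: ['library', 'glass'] (min_width=13, slack=3)
Line 11: ['word', 'and'] (min_width=8, slack=8)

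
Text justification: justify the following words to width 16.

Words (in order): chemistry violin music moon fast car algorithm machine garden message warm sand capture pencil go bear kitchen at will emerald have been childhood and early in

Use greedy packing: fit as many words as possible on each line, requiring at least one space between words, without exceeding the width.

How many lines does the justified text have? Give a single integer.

Line 1: ['chemistry', 'violin'] (min_width=16, slack=0)
Line 2: ['music', 'moon', 'fast'] (min_width=15, slack=1)
Line 3: ['car', 'algorithm'] (min_width=13, slack=3)
Line 4: ['machine', 'garden'] (min_width=14, slack=2)
Line 5: ['message', 'warm'] (min_width=12, slack=4)
Line 6: ['sand', 'capture'] (min_width=12, slack=4)
Line 7: ['pencil', 'go', 'bear'] (min_width=14, slack=2)
Line 8: ['kitchen', 'at', 'will'] (min_width=15, slack=1)
Line 9: ['emerald', 'have'] (min_width=12, slack=4)
Line 10: ['been', 'childhood'] (min_width=14, slack=2)
Line 11: ['and', 'early', 'in'] (min_width=12, slack=4)
Total lines: 11

Answer: 11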